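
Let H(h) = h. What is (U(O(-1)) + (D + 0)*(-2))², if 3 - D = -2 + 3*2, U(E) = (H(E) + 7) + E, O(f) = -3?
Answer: 9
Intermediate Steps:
U(E) = 7 + 2*E (U(E) = (E + 7) + E = (7 + E) + E = 7 + 2*E)
D = -1 (D = 3 - (-2 + 3*2) = 3 - (-2 + 6) = 3 - 1*4 = 3 - 4 = -1)
(U(O(-1)) + (D + 0)*(-2))² = ((7 + 2*(-3)) + (-1 + 0)*(-2))² = ((7 - 6) - 1*(-2))² = (1 + 2)² = 3² = 9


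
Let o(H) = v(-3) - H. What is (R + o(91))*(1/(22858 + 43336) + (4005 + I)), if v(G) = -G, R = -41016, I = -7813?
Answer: 5180475866552/33097 ≈ 1.5652e+8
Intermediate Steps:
o(H) = 3 - H (o(H) = -1*(-3) - H = 3 - H)
(R + o(91))*(1/(22858 + 43336) + (4005 + I)) = (-41016 + (3 - 1*91))*(1/(22858 + 43336) + (4005 - 7813)) = (-41016 + (3 - 91))*(1/66194 - 3808) = (-41016 - 88)*(1/66194 - 3808) = -41104*(-252066751/66194) = 5180475866552/33097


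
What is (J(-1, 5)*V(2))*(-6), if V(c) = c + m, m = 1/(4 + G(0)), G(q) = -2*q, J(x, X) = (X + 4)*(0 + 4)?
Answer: -486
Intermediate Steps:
J(x, X) = 16 + 4*X (J(x, X) = (4 + X)*4 = 16 + 4*X)
m = 1/4 (m = 1/(4 - 2*0) = 1/(4 + 0) = 1/4 ≈ 0.25000)
V(c) = 1/4 + c (V(c) = c + 1/4 = 1/4 + c)
(J(-1, 5)*V(2))*(-6) = ((16 + 4*5)*(1/4 + 2))*(-6) = ((16 + 20)*(9/4))*(-6) = (36*(9/4))*(-6) = 81*(-6) = -486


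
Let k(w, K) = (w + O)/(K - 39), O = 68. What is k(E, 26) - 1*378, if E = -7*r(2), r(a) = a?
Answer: -4968/13 ≈ -382.15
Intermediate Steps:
E = -14 (E = -7*2 = -14)
k(w, K) = (68 + w)/(-39 + K) (k(w, K) = (w + 68)/(K - 39) = (68 + w)/(-39 + K))
k(E, 26) - 1*378 = (68 - 14)/(-39 + 26) - 1*378 = 54/(-13) - 378 = -1/13*54 - 378 = -54/13 - 378 = -4968/13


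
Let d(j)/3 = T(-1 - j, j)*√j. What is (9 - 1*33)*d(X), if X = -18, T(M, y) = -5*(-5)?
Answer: -5400*I*√2 ≈ -7636.8*I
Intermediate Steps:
T(M, y) = 25
d(j) = 75*√j (d(j) = 3*(25*√j) = 75*√j)
(9 - 1*33)*d(X) = (9 - 1*33)*(75*√(-18)) = (9 - 33)*(75*(3*I*√2)) = -5400*I*√2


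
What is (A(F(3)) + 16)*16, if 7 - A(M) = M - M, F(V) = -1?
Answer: 368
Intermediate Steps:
A(M) = 7 (A(M) = 7 - (M - M) = 7 - 1*0 = 7 + 0 = 7)
(A(F(3)) + 16)*16 = (7 + 16)*16 = 23*16 = 368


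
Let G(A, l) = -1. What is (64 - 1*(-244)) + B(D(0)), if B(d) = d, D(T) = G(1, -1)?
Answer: 307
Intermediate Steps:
D(T) = -1
(64 - 1*(-244)) + B(D(0)) = (64 - 1*(-244)) - 1 = (64 + 244) - 1 = 308 - 1 = 307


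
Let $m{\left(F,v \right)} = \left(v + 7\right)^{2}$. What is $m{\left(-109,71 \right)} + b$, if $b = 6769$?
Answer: $12853$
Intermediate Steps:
$m{\left(F,v \right)} = \left(7 + v\right)^{2}$
$m{\left(-109,71 \right)} + b = \left(7 + 71\right)^{2} + 6769 = 78^{2} + 6769 = 6084 + 6769 = 12853$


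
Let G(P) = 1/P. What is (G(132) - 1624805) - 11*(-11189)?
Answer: -198227831/132 ≈ -1.5017e+6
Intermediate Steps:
(G(132) - 1624805) - 11*(-11189) = (1/132 - 1624805) - 11*(-11189) = (1/132 - 1624805) + 123079 = -214474259/132 + 123079 = -198227831/132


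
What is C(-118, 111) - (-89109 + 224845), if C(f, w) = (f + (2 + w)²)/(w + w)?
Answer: -10040247/74 ≈ -1.3568e+5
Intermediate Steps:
C(f, w) = (f + (2 + w)²)/(2*w) (C(f, w) = (f + (2 + w)²)/((2*w)) = (f + (2 + w)²)*(1/(2*w)) = (f + (2 + w)²)/(2*w))
C(-118, 111) - (-89109 + 224845) = (½)*(-118 + (2 + 111)²)/111 - (-89109 + 224845) = (½)*(1/111)*(-118 + 113²) - 1*135736 = (½)*(1/111)*(-118 + 12769) - 135736 = (½)*(1/111)*12651 - 135736 = 4217/74 - 135736 = -10040247/74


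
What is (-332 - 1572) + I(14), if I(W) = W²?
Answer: -1708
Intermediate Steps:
(-332 - 1572) + I(14) = (-332 - 1572) + 14² = -1904 + 196 = -1708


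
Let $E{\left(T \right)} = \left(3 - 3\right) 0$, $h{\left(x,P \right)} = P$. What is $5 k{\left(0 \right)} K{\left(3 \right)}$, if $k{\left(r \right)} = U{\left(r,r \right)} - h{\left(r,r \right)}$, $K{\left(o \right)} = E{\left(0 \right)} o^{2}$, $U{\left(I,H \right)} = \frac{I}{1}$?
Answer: $0$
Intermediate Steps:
$U{\left(I,H \right)} = I$ ($U{\left(I,H \right)} = I 1 = I$)
$E{\left(T \right)} = 0$ ($E{\left(T \right)} = 0 \cdot 0 = 0$)
$K{\left(o \right)} = 0$ ($K{\left(o \right)} = 0 o^{2} = 0$)
$k{\left(r \right)} = 0$ ($k{\left(r \right)} = r - r = 0$)
$5 k{\left(0 \right)} K{\left(3 \right)} = 5 \cdot 0 \cdot 0 = 0 \cdot 0 = 0$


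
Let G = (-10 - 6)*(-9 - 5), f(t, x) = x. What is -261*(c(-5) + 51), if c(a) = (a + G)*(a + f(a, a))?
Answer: 558279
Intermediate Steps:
G = 224 (G = -16*(-14) = 224)
c(a) = 2*a*(224 + a) (c(a) = (a + 224)*(a + a) = (224 + a)*(2*a) = 2*a*(224 + a))
-261*(c(-5) + 51) = -261*(2*(-5)*(224 - 5) + 51) = -261*(2*(-5)*219 + 51) = -261*(-2190 + 51) = -261*(-2139) = 558279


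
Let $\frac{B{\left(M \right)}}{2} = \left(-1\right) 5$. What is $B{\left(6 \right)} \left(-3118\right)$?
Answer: $31180$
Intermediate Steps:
$B{\left(M \right)} = -10$ ($B{\left(M \right)} = 2 \left(\left(-1\right) 5\right) = 2 \left(-5\right) = -10$)
$B{\left(6 \right)} \left(-3118\right) = \left(-10\right) \left(-3118\right) = 31180$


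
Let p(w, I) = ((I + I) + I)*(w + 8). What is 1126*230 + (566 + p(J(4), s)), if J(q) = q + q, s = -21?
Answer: 258538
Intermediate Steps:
J(q) = 2*q
p(w, I) = 3*I*(8 + w) (p(w, I) = (2*I + I)*(8 + w) = (3*I)*(8 + w) = 3*I*(8 + w))
1126*230 + (566 + p(J(4), s)) = 1126*230 + (566 + 3*(-21)*(8 + 2*4)) = 258980 + (566 + 3*(-21)*(8 + 8)) = 258980 + (566 + 3*(-21)*16) = 258980 + (566 - 1008) = 258980 - 442 = 258538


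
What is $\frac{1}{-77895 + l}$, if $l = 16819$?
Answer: $- \frac{1}{61076} \approx -1.6373 \cdot 10^{-5}$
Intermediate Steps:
$\frac{1}{-77895 + l} = \frac{1}{-77895 + 16819} = \frac{1}{-61076} = - \frac{1}{61076}$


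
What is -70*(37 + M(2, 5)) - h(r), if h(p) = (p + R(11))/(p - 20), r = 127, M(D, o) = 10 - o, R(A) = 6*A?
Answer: -314773/107 ≈ -2941.8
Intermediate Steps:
h(p) = (66 + p)/(-20 + p) (h(p) = (p + 6*11)/(p - 20) = (p + 66)/(-20 + p) = (66 + p)/(-20 + p))
-70*(37 + M(2, 5)) - h(r) = -70*(37 + (10 - 1*5)) - (66 + 127)/(-20 + 127) = -70*(37 + (10 - 5)) - 193/107 = -70*(37 + 5) - 193/107 = -70*42 - 1*193/107 = -2940 - 193/107 = -314773/107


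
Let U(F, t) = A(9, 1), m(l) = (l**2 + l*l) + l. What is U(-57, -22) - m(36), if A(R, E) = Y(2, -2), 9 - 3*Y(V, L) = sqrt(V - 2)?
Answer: -2625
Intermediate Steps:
Y(V, L) = 3 - sqrt(-2 + V)/3 (Y(V, L) = 3 - sqrt(V - 2)/3 = 3 - sqrt(-2 + V)/3)
m(l) = l + 2*l**2 (m(l) = (l**2 + l**2) + l = 2*l**2 + l = l + 2*l**2)
A(R, E) = 3 (A(R, E) = 3 - sqrt(-2 + 2)/3 = 3 - sqrt(0)/3 = 3 - 1/3*0 = 3 + 0 = 3)
U(F, t) = 3
U(-57, -22) - m(36) = 3 - 36*(1 + 2*36) = 3 - 36*(1 + 72) = 3 - 36*73 = 3 - 1*2628 = 3 - 2628 = -2625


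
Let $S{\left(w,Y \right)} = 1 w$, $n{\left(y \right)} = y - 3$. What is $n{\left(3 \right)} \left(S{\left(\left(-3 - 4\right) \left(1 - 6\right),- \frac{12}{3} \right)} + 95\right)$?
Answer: $0$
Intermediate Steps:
$n{\left(y \right)} = -3 + y$ ($n{\left(y \right)} = y - 3 = -3 + y$)
$S{\left(w,Y \right)} = w$
$n{\left(3 \right)} \left(S{\left(\left(-3 - 4\right) \left(1 - 6\right),- \frac{12}{3} \right)} + 95\right) = \left(-3 + 3\right) \left(\left(-3 - 4\right) \left(1 - 6\right) + 95\right) = 0 \left(\left(-7\right) \left(-5\right) + 95\right) = 0 \left(35 + 95\right) = 0 \cdot 130 = 0$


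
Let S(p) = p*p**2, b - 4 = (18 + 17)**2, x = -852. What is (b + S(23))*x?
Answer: -11413392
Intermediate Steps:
b = 1229 (b = 4 + (18 + 17)**2 = 4 + 35**2 = 4 + 1225 = 1229)
S(p) = p**3
(b + S(23))*x = (1229 + 23**3)*(-852) = (1229 + 12167)*(-852) = 13396*(-852) = -11413392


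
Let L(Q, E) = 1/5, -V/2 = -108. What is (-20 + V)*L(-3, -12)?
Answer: 196/5 ≈ 39.200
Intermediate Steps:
V = 216 (V = -2*(-108) = 216)
L(Q, E) = 1/5
(-20 + V)*L(-3, -12) = (-20 + 216)*(1/5) = 196*(1/5) = 196/5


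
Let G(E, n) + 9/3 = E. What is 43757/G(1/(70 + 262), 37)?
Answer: -14527324/995 ≈ -14600.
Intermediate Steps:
G(E, n) = -3 + E
43757/G(1/(70 + 262), 37) = 43757/(-3 + 1/(70 + 262)) = 43757/(-3 + 1/332) = 43757/(-995/332) = 43757*(-332/995) = -14527324/995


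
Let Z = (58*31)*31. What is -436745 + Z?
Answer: -381007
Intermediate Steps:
Z = 55738 (Z = 1798*31 = 55738)
-436745 + Z = -436745 + 55738 = -381007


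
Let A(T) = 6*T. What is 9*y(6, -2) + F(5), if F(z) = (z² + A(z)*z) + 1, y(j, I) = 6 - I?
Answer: 248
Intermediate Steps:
F(z) = 1 + 7*z² (F(z) = (z² + (6*z)*z) + 1 = (z² + 6*z²) + 1 = 7*z² + 1 = 1 + 7*z²)
9*y(6, -2) + F(5) = 9*(6 - 1*(-2)) + (1 + 7*5²) = 9*(6 + 2) + (1 + 7*25) = 9*8 + (1 + 175) = 72 + 176 = 248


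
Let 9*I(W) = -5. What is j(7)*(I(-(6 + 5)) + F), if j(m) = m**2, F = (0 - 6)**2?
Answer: 15631/9 ≈ 1736.8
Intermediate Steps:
F = 36 (F = (-6)**2 = 36)
I(W) = -5/9 (I(W) = (1/9)*(-5) = -5/9)
j(7)*(I(-(6 + 5)) + F) = 7**2*(-5/9 + 36) = 49*(319/9) = 15631/9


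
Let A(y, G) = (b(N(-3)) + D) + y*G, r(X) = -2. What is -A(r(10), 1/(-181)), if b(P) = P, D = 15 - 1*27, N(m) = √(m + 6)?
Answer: 2170/181 - √3 ≈ 10.257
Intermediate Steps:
N(m) = √(6 + m)
D = -12 (D = 15 - 27 = -12)
A(y, G) = -12 + √3 + G*y (A(y, G) = (√(6 - 3) - 12) + y*G = (√3 - 12) + G*y = (-12 + √3) + G*y = -12 + √3 + G*y)
-A(r(10), 1/(-181)) = -(-12 + √3 - 2/(-181)) = -(-12 + √3 - 1/181*(-2)) = -(-12 + √3 + 2/181) = -(-2170/181 + √3) = 2170/181 - √3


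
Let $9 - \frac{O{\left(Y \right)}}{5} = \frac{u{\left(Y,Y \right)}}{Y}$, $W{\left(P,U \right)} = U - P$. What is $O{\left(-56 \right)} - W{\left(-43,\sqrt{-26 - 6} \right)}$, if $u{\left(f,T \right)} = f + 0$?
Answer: $-3 - 4 i \sqrt{2} \approx -3.0 - 5.6569 i$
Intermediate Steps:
$u{\left(f,T \right)} = f$
$O{\left(Y \right)} = 40$ ($O{\left(Y \right)} = 45 - 5 \frac{Y}{Y} = 45 - 5 = 40$)
$O{\left(-56 \right)} - W{\left(-43,\sqrt{-26 - 6} \right)} = 40 - \left(\sqrt{-26 - 6} - -43\right) = 40 - \left(\sqrt{-32} + 43\right) = 40 - \left(4 i \sqrt{2} + 43\right) = 40 - \left(43 + 4 i \sqrt{2}\right) = -3 - 4 i \sqrt{2}$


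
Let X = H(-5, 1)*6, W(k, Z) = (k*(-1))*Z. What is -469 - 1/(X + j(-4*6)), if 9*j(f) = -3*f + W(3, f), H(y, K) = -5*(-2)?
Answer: -35645/76 ≈ -469.01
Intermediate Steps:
H(y, K) = 10
W(k, Z) = -Z*k (W(k, Z) = (-k)*Z = -Z*k)
j(f) = -2*f/3 (j(f) = (-3*f - 1*f*3)/9 = (-3*f - 3*f)/9 = (-6*f)/9 = -2*f/3)
X = 60 (X = 10*6 = 60)
-469 - 1/(X + j(-4*6)) = -469 - 1/(60 - (-8)*6/3) = -469 - 1/(60 - ⅔*(-24)) = -469 - 1/(60 + 16) = -469 - 1/76 = -35645/76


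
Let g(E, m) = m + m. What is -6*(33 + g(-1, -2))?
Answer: -174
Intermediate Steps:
g(E, m) = 2*m
-6*(33 + g(-1, -2)) = -6*(33 + 2*(-2)) = -6*(33 - 4) = -6*29 = -174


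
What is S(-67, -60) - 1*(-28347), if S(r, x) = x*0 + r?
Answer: 28280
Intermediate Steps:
S(r, x) = r (S(r, x) = 0 + r = r)
S(-67, -60) - 1*(-28347) = -67 - 1*(-28347) = -67 + 28347 = 28280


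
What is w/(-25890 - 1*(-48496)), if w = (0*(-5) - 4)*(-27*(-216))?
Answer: -11664/11303 ≈ -1.0319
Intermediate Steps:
w = -23328 (w = (0 - 4)*5832 = -4*5832 = -23328)
w/(-25890 - 1*(-48496)) = -23328/(-25890 - 1*(-48496)) = -23328/(-25890 + 48496) = -23328/22606 = -23328*1/22606 = -11664/11303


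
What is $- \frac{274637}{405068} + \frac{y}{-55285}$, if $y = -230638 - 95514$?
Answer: $\frac{116930431791}{22394184380} \approx 5.2215$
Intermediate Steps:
$y = -326152$
$- \frac{274637}{405068} + \frac{y}{-55285} = - \frac{274637}{405068} - \frac{326152}{-55285} = \left(-274637\right) \frac{1}{405068} - - \frac{326152}{55285} = - \frac{274637}{405068} + \frac{326152}{55285} = \frac{116930431791}{22394184380}$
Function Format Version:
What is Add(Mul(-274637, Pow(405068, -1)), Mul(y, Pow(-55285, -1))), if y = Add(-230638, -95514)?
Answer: Rational(116930431791, 22394184380) ≈ 5.2215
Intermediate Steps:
y = -326152
Add(Mul(-274637, Pow(405068, -1)), Mul(y, Pow(-55285, -1))) = Add(Mul(-274637, Pow(405068, -1)), Mul(-326152, Pow(-55285, -1))) = Add(Mul(-274637, Rational(1, 405068)), Mul(-326152, Rational(-1, 55285))) = Add(Rational(-274637, 405068), Rational(326152, 55285)) = Rational(116930431791, 22394184380)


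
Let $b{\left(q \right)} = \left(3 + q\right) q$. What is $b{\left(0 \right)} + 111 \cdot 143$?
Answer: $15873$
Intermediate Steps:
$b{\left(q \right)} = q \left(3 + q\right)$
$b{\left(0 \right)} + 111 \cdot 143 = 0 \left(3 + 0\right) + 111 \cdot 143 = 0 \cdot 3 + 15873 = 0 + 15873 = 15873$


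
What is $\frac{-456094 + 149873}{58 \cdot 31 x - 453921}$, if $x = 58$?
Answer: $\frac{306221}{349637} \approx 0.87583$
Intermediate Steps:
$\frac{-456094 + 149873}{58 \cdot 31 x - 453921} = \frac{-456094 + 149873}{58 \cdot 31 \cdot 58 - 453921} = - \frac{306221}{1798 \cdot 58 - 453921} = - \frac{306221}{104284 - 453921} = - \frac{306221}{-349637} = \left(-306221\right) \left(- \frac{1}{349637}\right) = \frac{306221}{349637}$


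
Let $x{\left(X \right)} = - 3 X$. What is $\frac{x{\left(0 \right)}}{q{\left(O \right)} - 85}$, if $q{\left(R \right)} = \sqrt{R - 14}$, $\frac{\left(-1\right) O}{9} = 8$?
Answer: $0$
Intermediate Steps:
$O = -72$ ($O = \left(-9\right) 8 = -72$)
$q{\left(R \right)} = \sqrt{-14 + R}$
$\frac{x{\left(0 \right)}}{q{\left(O \right)} - 85} = \frac{\left(-3\right) 0}{\sqrt{-14 - 72} - 85} = \frac{1}{\sqrt{-86} - 85} \cdot 0 = \frac{1}{i \sqrt{86} - 85} \cdot 0 = \frac{1}{-85 + i \sqrt{86}} \cdot 0 = 0$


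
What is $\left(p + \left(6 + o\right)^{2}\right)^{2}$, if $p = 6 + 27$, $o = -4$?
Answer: $1369$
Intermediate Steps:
$p = 33$
$\left(p + \left(6 + o\right)^{2}\right)^{2} = \left(33 + \left(6 - 4\right)^{2}\right)^{2} = \left(33 + 2^{2}\right)^{2} = \left(33 + 4\right)^{2} = 37^{2} = 1369$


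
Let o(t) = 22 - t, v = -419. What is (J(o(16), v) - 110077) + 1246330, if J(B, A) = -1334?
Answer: 1134919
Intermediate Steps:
(J(o(16), v) - 110077) + 1246330 = (-1334 - 110077) + 1246330 = -111411 + 1246330 = 1134919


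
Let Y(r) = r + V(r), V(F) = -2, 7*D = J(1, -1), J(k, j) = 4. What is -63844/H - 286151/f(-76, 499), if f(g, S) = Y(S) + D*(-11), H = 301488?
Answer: -1525547861/2615180 ≈ -583.34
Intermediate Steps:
D = 4/7 (D = (1/7)*4 = 4/7 ≈ 0.57143)
Y(r) = -2 + r (Y(r) = r - 2 = -2 + r)
f(g, S) = -58/7 + S (f(g, S) = (-2 + S) + (4/7)*(-11) = (-2 + S) - 44/7 = -58/7 + S)
-63844/H - 286151/f(-76, 499) = -63844/301488 - 286151/(-58/7 + 499) = -63844*1/301488 - 286151/3435/7 = -1451/6852 - 286151*7/3435 = -1451/6852 - 2003057/3435 = -1525547861/2615180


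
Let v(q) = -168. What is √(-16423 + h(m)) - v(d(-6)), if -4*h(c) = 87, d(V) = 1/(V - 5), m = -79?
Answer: 168 + I*√65779/2 ≈ 168.0 + 128.24*I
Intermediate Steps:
d(V) = 1/(-5 + V)
h(c) = -87/4 (h(c) = -¼*87 = -87/4)
√(-16423 + h(m)) - v(d(-6)) = √(-16423 - 87/4) - 1*(-168) = √(-65779/4) + 168 = I*√65779/2 + 168 = 168 + I*√65779/2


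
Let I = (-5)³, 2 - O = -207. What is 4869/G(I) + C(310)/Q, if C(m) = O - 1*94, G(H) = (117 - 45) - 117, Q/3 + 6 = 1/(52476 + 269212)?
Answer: -3317566721/28951905 ≈ -114.59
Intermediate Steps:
O = 209 (O = 2 - 1*(-207) = 2 + 207 = 209)
I = -125
Q = -5790381/321688 (Q = -18 + 3/(52476 + 269212) = -18 + 3/321688 = -5790381/321688 ≈ -18.000)
G(H) = -45 (G(H) = 72 - 117 = -45)
C(m) = 115 (C(m) = 209 - 1*94 = 209 - 94 = 115)
4869/G(I) + C(310)/Q = 4869/(-45) + 115/(-5790381/321688) = 4869*(-1/45) + 115*(-321688/5790381) = -541/5 - 36994120/5790381 = -3317566721/28951905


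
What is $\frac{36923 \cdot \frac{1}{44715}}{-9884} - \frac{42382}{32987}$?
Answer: $- \frac{18732496387921}{14579035460220} \approx -1.2849$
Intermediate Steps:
$\frac{36923 \cdot \frac{1}{44715}}{-9884} - \frac{42382}{32987} = 36923 \cdot \frac{1}{44715} \left(- \frac{1}{9884}\right) - \frac{42382}{32987} = \frac{36923}{44715} \left(- \frac{1}{9884}\right) - \frac{42382}{32987} = - \frac{36923}{441963060} - \frac{42382}{32987} = - \frac{18732496387921}{14579035460220}$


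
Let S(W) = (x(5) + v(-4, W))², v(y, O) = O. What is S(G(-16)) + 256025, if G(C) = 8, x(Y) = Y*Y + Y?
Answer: 257469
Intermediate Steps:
x(Y) = Y + Y² (x(Y) = Y² + Y = Y + Y²)
S(W) = (30 + W)² (S(W) = (5*(1 + 5) + W)² = (5*6 + W)² = (30 + W)²)
S(G(-16)) + 256025 = (30 + 8)² + 256025 = 38² + 256025 = 1444 + 256025 = 257469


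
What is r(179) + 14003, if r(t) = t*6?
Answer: 15077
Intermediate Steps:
r(t) = 6*t
r(179) + 14003 = 6*179 + 14003 = 1074 + 14003 = 15077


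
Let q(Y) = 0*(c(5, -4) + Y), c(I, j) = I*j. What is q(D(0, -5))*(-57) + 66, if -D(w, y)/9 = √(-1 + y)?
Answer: 66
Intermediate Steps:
D(w, y) = -9*√(-1 + y)
q(Y) = 0 (q(Y) = 0*(5*(-4) + Y) = 0*(-20 + Y) = 0)
q(D(0, -5))*(-57) + 66 = 0*(-57) + 66 = 0 + 66 = 66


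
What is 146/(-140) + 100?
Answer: 6927/70 ≈ 98.957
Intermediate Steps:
146/(-140) + 100 = 146*(-1/140) + 100 = -73/70 + 100 = 6927/70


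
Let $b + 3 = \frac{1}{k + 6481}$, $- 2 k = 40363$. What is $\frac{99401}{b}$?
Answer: $- \frac{2723686801}{82205} \approx -33133.0$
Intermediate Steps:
$k = - \frac{40363}{2}$ ($k = \left(- \frac{1}{2}\right) 40363 = - \frac{40363}{2} \approx -20182.0$)
$b = - \frac{82205}{27401}$ ($b = -3 + \frac{1}{- \frac{40363}{2} + 6481} = -3 + \frac{1}{- \frac{27401}{2}} = -3 - \frac{2}{27401} = - \frac{82205}{27401} \approx -3.0001$)
$\frac{99401}{b} = \frac{99401}{- \frac{82205}{27401}} = 99401 \left(- \frac{27401}{82205}\right) = - \frac{2723686801}{82205}$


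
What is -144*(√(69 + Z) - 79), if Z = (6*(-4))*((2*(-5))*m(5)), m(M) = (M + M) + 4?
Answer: 11376 - 432*√381 ≈ 2943.7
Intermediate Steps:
m(M) = 4 + 2*M (m(M) = 2*M + 4 = 4 + 2*M)
Z = 3360 (Z = (6*(-4))*((2*(-5))*(4 + 2*5)) = -(-240)*(4 + 10) = -(-240)*14 = -24*(-140) = 3360)
-144*(√(69 + Z) - 79) = -144*(√(69 + 3360) - 79) = -144*(√3429 - 79) = -144*(3*√381 - 79) = -144*(-79 + 3*√381) = 11376 - 432*√381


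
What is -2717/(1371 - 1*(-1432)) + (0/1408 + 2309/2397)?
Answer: -40522/6718791 ≈ -0.0060311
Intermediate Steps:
-2717/(1371 - 1*(-1432)) + (0/1408 + 2309/2397) = -2717/(1371 + 1432) + (0*(1/1408) + 2309*(1/2397)) = -2717/2803 + (0 + 2309/2397) = -2717*1/2803 + 2309/2397 = -2717/2803 + 2309/2397 = -40522/6718791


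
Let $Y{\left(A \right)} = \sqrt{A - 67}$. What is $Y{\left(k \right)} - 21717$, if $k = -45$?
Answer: $-21717 + 4 i \sqrt{7} \approx -21717.0 + 10.583 i$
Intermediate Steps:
$Y{\left(A \right)} = \sqrt{-67 + A}$
$Y{\left(k \right)} - 21717 = \sqrt{-67 - 45} - 21717 = \sqrt{-112} - 21717 = 4 i \sqrt{7} - 21717 = -21717 + 4 i \sqrt{7}$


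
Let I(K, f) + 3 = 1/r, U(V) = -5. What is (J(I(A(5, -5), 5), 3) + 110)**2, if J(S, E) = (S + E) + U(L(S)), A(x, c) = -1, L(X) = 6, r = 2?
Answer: 44521/4 ≈ 11130.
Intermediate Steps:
I(K, f) = -5/2 (I(K, f) = -3 + 1/2 = -5/2)
J(S, E) = -5 + E + S (J(S, E) = (S + E) - 5 = (E + S) - 5 = -5 + E + S)
(J(I(A(5, -5), 5), 3) + 110)**2 = ((-5 + 3 - 5/2) + 110)**2 = (-9/2 + 110)**2 = (211/2)**2 = 44521/4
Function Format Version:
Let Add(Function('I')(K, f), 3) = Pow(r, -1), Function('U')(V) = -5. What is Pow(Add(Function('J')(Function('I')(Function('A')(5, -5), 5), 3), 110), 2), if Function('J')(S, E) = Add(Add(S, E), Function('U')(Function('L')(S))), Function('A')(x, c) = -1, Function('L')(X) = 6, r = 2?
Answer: Rational(44521, 4) ≈ 11130.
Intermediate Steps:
Function('I')(K, f) = Rational(-5, 2) (Function('I')(K, f) = Add(-3, Pow(2, -1)) = Add(-3, Rational(1, 2)) = Rational(-5, 2))
Function('J')(S, E) = Add(-5, E, S) (Function('J')(S, E) = Add(Add(S, E), -5) = Add(Add(E, S), -5) = Add(-5, E, S))
Pow(Add(Function('J')(Function('I')(Function('A')(5, -5), 5), 3), 110), 2) = Pow(Add(Add(-5, 3, Rational(-5, 2)), 110), 2) = Pow(Add(Rational(-9, 2), 110), 2) = Pow(Rational(211, 2), 2) = Rational(44521, 4)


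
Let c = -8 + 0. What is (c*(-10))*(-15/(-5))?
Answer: 240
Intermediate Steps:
c = -8
(c*(-10))*(-15/(-5)) = (-8*(-10))*(-15/(-5)) = 80*(-15*(-⅕)) = 80*3 = 240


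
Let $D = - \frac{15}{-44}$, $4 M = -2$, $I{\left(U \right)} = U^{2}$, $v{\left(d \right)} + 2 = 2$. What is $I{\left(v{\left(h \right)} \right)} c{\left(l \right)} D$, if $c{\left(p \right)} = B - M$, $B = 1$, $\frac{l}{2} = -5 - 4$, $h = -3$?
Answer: $0$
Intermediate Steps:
$v{\left(d \right)} = 0$ ($v{\left(d \right)} = -2 + 2 = 0$)
$M = - \frac{1}{2}$ ($M = \frac{1}{4} \left(-2\right) = - \frac{1}{2} \approx -0.5$)
$l = -18$ ($l = 2 \left(-5 - 4\right) = 2 \left(-9\right) = -18$)
$c{\left(p \right)} = \frac{3}{2}$ ($c{\left(p \right)} = 1 - - \frac{1}{2} = 1 + \frac{1}{2} = \frac{3}{2}$)
$D = \frac{15}{44}$ ($D = \left(-15\right) \left(- \frac{1}{44}\right) = \frac{15}{44} \approx 0.34091$)
$I{\left(v{\left(h \right)} \right)} c{\left(l \right)} D = 0^{2} \cdot \frac{3}{2} \cdot \frac{15}{44} = 0 \cdot \frac{3}{2} \cdot \frac{15}{44} = 0 \cdot \frac{15}{44} = 0$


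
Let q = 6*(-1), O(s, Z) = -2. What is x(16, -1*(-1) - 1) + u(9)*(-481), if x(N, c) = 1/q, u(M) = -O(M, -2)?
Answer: -5773/6 ≈ -962.17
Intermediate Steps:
u(M) = 2 (u(M) = -1*(-2) = 2)
q = -6
x(N, c) = -⅙ (x(N, c) = 1/(-6) = -⅙)
x(16, -1*(-1) - 1) + u(9)*(-481) = -⅙ + 2*(-481) = -⅙ - 962 = -5773/6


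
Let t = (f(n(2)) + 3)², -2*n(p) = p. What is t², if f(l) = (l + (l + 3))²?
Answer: 256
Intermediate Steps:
n(p) = -p/2
f(l) = (3 + 2*l)² (f(l) = (l + (3 + l))² = (3 + 2*l)²)
t = 16 (t = ((3 + 2*(-½*2))² + 3)² = ((3 + 2*(-1))² + 3)² = ((3 - 2)² + 3)² = (1² + 3)² = (1 + 3)² = 4² = 16)
t² = 16² = 256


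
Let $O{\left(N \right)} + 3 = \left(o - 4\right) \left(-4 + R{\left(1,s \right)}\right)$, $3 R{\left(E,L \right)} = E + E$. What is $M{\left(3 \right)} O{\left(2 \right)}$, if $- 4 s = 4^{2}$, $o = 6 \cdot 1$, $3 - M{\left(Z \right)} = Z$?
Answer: $0$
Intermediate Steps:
$M{\left(Z \right)} = 3 - Z$
$o = 6$
$s = -4$ ($s = - \frac{4^{2}}{4} = \left(- \frac{1}{4}\right) 16 = -4$)
$R{\left(E,L \right)} = \frac{2 E}{3}$ ($R{\left(E,L \right)} = \frac{E + E}{3} = \frac{2 E}{3}$)
$O{\left(N \right)} = - \frac{29}{3}$ ($O{\left(N \right)} = -3 + \left(6 - 4\right) \left(-4 + \frac{2}{3} \cdot 1\right) = -3 + 2 \left(-4 + \frac{2}{3}\right) = -3 + 2 \left(- \frac{10}{3}\right) = -3 - \frac{20}{3} = - \frac{29}{3}$)
$M{\left(3 \right)} O{\left(2 \right)} = \left(3 - 3\right) \left(- \frac{29}{3}\right) = 0 \left(- \frac{29}{3}\right) = 0$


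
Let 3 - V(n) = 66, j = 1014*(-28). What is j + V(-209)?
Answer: -28455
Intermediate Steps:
j = -28392
V(n) = -63 (V(n) = 3 - 1*66 = 3 - 66 = -63)
j + V(-209) = -28392 - 63 = -28455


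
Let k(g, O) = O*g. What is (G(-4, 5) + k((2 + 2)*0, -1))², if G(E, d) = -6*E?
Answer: 576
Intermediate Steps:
(G(-4, 5) + k((2 + 2)*0, -1))² = (-6*(-4) - (2 + 2)*0)² = (24 - 4*0)² = (24 - 1*0)² = (24 + 0)² = 24² = 576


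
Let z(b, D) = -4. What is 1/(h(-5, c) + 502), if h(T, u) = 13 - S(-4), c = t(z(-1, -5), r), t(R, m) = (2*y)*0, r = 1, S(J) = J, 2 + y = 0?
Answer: 1/519 ≈ 0.0019268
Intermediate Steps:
y = -2 (y = -2 + 0 = -2)
t(R, m) = 0 (t(R, m) = (2*(-2))*0 = -4*0 = 0)
c = 0
h(T, u) = 17 (h(T, u) = 13 - 1*(-4) = 13 + 4 = 17)
1/(h(-5, c) + 502) = 1/(17 + 502) = 1/519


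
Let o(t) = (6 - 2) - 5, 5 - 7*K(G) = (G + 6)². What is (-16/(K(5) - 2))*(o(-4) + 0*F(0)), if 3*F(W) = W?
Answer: -56/65 ≈ -0.86154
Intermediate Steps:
K(G) = 5/7 - (6 + G)²/7 (K(G) = 5/7 - (G + 6)²/7 = 5/7 - (6 + G)²/7)
F(W) = W/3
o(t) = -1 (o(t) = 4 - 5 = -1)
(-16/(K(5) - 2))*(o(-4) + 0*F(0)) = (-16/((5/7 - (6 + 5)²/7) - 2))*(-1 + 0*((⅓)*0)) = (-16/((5/7 - ⅐*11²) - 2))*(-1 + 0*0) = (-16/((5/7 - ⅐*121) - 2))*(-1 + 0) = -16/((5/7 - 121/7) - 2)*(-1) = -16/(-116/7 - 2)*(-1) = -16/(-130/7)*(-1) = -16*(-7/130)*(-1) = (56/65)*(-1) = -56/65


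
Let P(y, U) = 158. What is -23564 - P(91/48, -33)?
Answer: -23722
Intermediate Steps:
-23564 - P(91/48, -33) = -23564 - 1*158 = -23564 - 158 = -23722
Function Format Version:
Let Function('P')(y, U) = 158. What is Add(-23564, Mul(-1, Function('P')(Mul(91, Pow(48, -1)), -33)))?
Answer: -23722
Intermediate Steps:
Add(-23564, Mul(-1, Function('P')(Mul(91, Pow(48, -1)), -33))) = Add(-23564, Mul(-1, 158)) = Add(-23564, -158) = -23722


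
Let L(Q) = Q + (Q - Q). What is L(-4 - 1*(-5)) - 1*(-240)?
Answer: 241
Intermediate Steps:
L(Q) = Q (L(Q) = Q + 0 = Q)
L(-4 - 1*(-5)) - 1*(-240) = (-4 - 1*(-5)) - 1*(-240) = (-4 + 5) + 240 = 1 + 240 = 241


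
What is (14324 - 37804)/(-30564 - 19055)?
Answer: 23480/49619 ≈ 0.47321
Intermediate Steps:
(14324 - 37804)/(-30564 - 19055) = -23480/(-49619) = -23480*(-1/49619) = 23480/49619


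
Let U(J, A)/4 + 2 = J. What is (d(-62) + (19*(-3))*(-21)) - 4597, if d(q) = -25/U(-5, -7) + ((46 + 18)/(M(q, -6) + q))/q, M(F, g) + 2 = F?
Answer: -26553761/7812 ≈ -3399.1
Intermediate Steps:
U(J, A) = -8 + 4*J
M(F, g) = -2 + F
d(q) = 25/28 + 64/(q*(-2 + 2*q)) (d(q) = -25/(-8 + 4*(-5)) + ((46 + 18)/((-2 + q) + q))/q = -25/(-8 - 20) + (64/(-2 + 2*q))/q = -25/(-28) + 64/(q*(-2 + 2*q)) = -25*(-1/28) + 64/(q*(-2 + 2*q)) = 25/28 + 64/(q*(-2 + 2*q)))
(d(-62) + (19*(-3))*(-21)) - 4597 = ((1/28)*(896 - 25*(-62) + 25*(-62)²)/(-62*(-1 - 62)) + (19*(-3))*(-21)) - 4597 = ((1/28)*(-1/62)*(896 + 1550 + 25*3844)/(-63) - 57*(-21)) - 4597 = ((1/28)*(-1/62)*(-1/63)*(896 + 1550 + 96100) + 1197) - 4597 = ((1/28)*(-1/62)*(-1/63)*98546 + 1197) - 4597 = (7039/7812 + 1197) - 4597 = 9358003/7812 - 4597 = -26553761/7812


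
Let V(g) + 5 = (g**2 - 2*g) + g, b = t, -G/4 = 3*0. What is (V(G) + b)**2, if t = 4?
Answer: 1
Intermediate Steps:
G = 0 (G = -12*0 = -4*0 = 0)
b = 4
V(g) = -5 + g**2 - g (V(g) = -5 + ((g**2 - 2*g) + g) = -5 + (g**2 - g) = -5 + g**2 - g)
(V(G) + b)**2 = ((-5 + 0**2 - 1*0) + 4)**2 = ((-5 + 0 + 0) + 4)**2 = (-5 + 4)**2 = (-1)**2 = 1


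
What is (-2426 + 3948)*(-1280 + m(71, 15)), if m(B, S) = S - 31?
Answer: -1972512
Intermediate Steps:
m(B, S) = -31 + S
(-2426 + 3948)*(-1280 + m(71, 15)) = (-2426 + 3948)*(-1280 + (-31 + 15)) = 1522*(-1280 - 16) = 1522*(-1296) = -1972512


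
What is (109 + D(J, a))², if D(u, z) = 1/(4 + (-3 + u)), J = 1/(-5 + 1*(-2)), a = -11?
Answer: 436921/36 ≈ 12137.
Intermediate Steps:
J = -⅐ (J = 1/(-5 - 2) = 1/(-7) = -⅐ ≈ -0.14286)
D(u, z) = 1/(1 + u)
(109 + D(J, a))² = (109 + 1/(1 - ⅐))² = (109 + 1/(6/7))² = (109 + 7/6)² = (661/6)² = 436921/36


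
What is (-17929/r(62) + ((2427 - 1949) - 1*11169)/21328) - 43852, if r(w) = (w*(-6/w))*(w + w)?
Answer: -2804316547/63984 ≈ -43828.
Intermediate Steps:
r(w) = -12*w
(-17929/r(62) + ((2427 - 1949) - 1*11169)/21328) - 43852 = (-17929/((-12*62)) + ((2427 - 1949) - 1*11169)/21328) - 43852 = (-17929/(-744) + (478 - 11169)*(1/21328)) - 43852 = (-17929*(-1/744) - 10691*1/21328) - 43852 = (17929/744 - 10691/21328) - 43852 = 1509821/63984 - 43852 = -2804316547/63984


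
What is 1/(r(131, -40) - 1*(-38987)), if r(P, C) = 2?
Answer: 1/38989 ≈ 2.5648e-5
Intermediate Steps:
1/(r(131, -40) - 1*(-38987)) = 1/(2 - 1*(-38987)) = 1/(2 + 38987) = 1/38989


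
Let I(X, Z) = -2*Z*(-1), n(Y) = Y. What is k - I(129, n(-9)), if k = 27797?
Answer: 27815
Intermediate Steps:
I(X, Z) = 2*Z
k - I(129, n(-9)) = 27797 - 2*(-9) = 27797 - 1*(-18) = 27797 + 18 = 27815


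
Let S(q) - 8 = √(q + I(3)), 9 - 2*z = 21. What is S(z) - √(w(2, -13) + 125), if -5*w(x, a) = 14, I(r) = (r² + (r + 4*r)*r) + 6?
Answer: 8 + 3*√6 - √3055/5 ≈ 4.2941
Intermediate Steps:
I(r) = 6 + 6*r² (I(r) = (r² + (5*r)*r) + 6 = (r² + 5*r²) + 6 = 6*r² + 6 = 6 + 6*r²)
z = -6 (z = 9/2 - ½*21 = 9/2 - 21/2 = -6)
w(x, a) = -14/5 (w(x, a) = -⅕*14 = -14/5)
S(q) = 8 + √(60 + q) (S(q) = 8 + √(q + (6 + 6*3²)) = 8 + √(q + (6 + 6*9)) = 8 + √(q + (6 + 54)) = 8 + √(q + 60) = 8 + √(60 + q))
S(z) - √(w(2, -13) + 125) = (8 + √(60 - 6)) - √(-14/5 + 125) = (8 + √54) - √(611/5) = (8 + 3*√6) - √3055/5 = 8 + 3*√6 - √3055/5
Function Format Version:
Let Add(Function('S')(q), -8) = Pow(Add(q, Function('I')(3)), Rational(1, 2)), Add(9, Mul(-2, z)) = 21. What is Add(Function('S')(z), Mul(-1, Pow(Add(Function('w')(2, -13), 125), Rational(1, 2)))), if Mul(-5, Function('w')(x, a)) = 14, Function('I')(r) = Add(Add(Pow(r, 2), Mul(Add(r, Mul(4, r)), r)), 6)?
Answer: Add(8, Mul(3, Pow(6, Rational(1, 2))), Mul(Rational(-1, 5), Pow(3055, Rational(1, 2)))) ≈ 4.2941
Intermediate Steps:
Function('I')(r) = Add(6, Mul(6, Pow(r, 2))) (Function('I')(r) = Add(Add(Pow(r, 2), Mul(Mul(5, r), r)), 6) = Add(Add(Pow(r, 2), Mul(5, Pow(r, 2))), 6) = Add(Mul(6, Pow(r, 2)), 6) = Add(6, Mul(6, Pow(r, 2))))
z = -6 (z = Add(Rational(9, 2), Mul(Rational(-1, 2), 21)) = Add(Rational(9, 2), Rational(-21, 2)) = -6)
Function('w')(x, a) = Rational(-14, 5) (Function('w')(x, a) = Mul(Rational(-1, 5), 14) = Rational(-14, 5))
Function('S')(q) = Add(8, Pow(Add(60, q), Rational(1, 2))) (Function('S')(q) = Add(8, Pow(Add(q, Add(6, Mul(6, Pow(3, 2)))), Rational(1, 2))) = Add(8, Pow(Add(q, Add(6, Mul(6, 9))), Rational(1, 2))) = Add(8, Pow(Add(q, Add(6, 54)), Rational(1, 2))) = Add(8, Pow(Add(q, 60), Rational(1, 2))) = Add(8, Pow(Add(60, q), Rational(1, 2))))
Add(Function('S')(z), Mul(-1, Pow(Add(Function('w')(2, -13), 125), Rational(1, 2)))) = Add(Add(8, Pow(Add(60, -6), Rational(1, 2))), Mul(-1, Pow(Add(Rational(-14, 5), 125), Rational(1, 2)))) = Add(Add(8, Pow(54, Rational(1, 2))), Mul(-1, Pow(Rational(611, 5), Rational(1, 2)))) = Add(Add(8, Mul(3, Pow(6, Rational(1, 2)))), Mul(-1, Mul(Rational(1, 5), Pow(3055, Rational(1, 2))))) = Add(Add(8, Mul(3, Pow(6, Rational(1, 2)))), Mul(Rational(-1, 5), Pow(3055, Rational(1, 2)))) = Add(8, Mul(3, Pow(6, Rational(1, 2))), Mul(Rational(-1, 5), Pow(3055, Rational(1, 2))))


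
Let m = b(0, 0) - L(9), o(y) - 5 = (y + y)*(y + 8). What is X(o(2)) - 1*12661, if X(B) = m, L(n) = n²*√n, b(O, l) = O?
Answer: -12904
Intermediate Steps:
L(n) = n^(5/2)
o(y) = 5 + 2*y*(8 + y) (o(y) = 5 + (y + y)*(y + 8) = 5 + (2*y)*(8 + y) = 5 + 2*y*(8 + y))
m = -243 (m = 0 - 9^(5/2) = 0 - 1*243 = 0 - 243 = -243)
X(B) = -243
X(o(2)) - 1*12661 = -243 - 1*12661 = -243 - 12661 = -12904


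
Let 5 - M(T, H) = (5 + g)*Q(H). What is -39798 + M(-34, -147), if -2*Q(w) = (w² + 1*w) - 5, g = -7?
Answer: -61250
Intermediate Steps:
Q(w) = 5/2 - w/2 - w²/2 (Q(w) = -((w² + 1*w) - 5)/2 = -((w² + w) - 5)/2 = -((w + w²) - 5)/2 = -(-5 + w + w²)/2 = 5/2 - w/2 - w²/2)
M(T, H) = 10 - H - H² (M(T, H) = 5 - (5 - 7)*(5/2 - H/2 - H²/2) = 5 - (-2)*(5/2 - H/2 - H²/2) = 5 - (-5 + H + H²) = 5 + (5 - H - H²) = 10 - H - H²)
-39798 + M(-34, -147) = -39798 + (10 - 1*(-147) - 1*(-147)²) = -39798 + (10 + 147 - 1*21609) = -39798 + (10 + 147 - 21609) = -39798 - 21452 = -61250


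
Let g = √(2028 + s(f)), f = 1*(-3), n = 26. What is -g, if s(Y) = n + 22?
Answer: -2*√519 ≈ -45.563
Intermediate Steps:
f = -3
s(Y) = 48 (s(Y) = 26 + 22 = 48)
g = 2*√519 (g = √(2028 + 48) = √2076 = 2*√519 ≈ 45.563)
-g = -2*√519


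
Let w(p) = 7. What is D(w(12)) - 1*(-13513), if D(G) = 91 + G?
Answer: 13611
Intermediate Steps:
D(w(12)) - 1*(-13513) = (91 + 7) - 1*(-13513) = 98 + 13513 = 13611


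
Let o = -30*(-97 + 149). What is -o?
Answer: 1560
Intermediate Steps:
o = -1560 (o = -30*52 = -1560)
-o = -1*(-1560) = 1560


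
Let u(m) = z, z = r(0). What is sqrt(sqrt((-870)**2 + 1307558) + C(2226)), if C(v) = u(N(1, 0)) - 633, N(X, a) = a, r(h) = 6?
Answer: sqrt(-627 + sqrt(2064458)) ≈ 28.457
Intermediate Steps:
z = 6
u(m) = 6
C(v) = -627 (C(v) = 6 - 633 = -627)
sqrt(sqrt((-870)**2 + 1307558) + C(2226)) = sqrt(sqrt((-870)**2 + 1307558) - 627) = sqrt(sqrt(756900 + 1307558) - 627) = sqrt(sqrt(2064458) - 627) = sqrt(-627 + sqrt(2064458))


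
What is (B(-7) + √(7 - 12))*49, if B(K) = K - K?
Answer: 49*I*√5 ≈ 109.57*I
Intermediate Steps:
B(K) = 0
(B(-7) + √(7 - 12))*49 = (0 + √(7 - 12))*49 = (0 + √(-5))*49 = (0 + I*√5)*49 = (I*√5)*49 = 49*I*√5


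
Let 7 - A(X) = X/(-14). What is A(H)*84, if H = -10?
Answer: 528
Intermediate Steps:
A(X) = 7 + X/14 (A(X) = 7 - X/(-14) = 7 - X*(-1)/14 = 7 - (-1)*X/14 = 7 + X/14)
A(H)*84 = (7 + (1/14)*(-10))*84 = (7 - 5/7)*84 = (44/7)*84 = 528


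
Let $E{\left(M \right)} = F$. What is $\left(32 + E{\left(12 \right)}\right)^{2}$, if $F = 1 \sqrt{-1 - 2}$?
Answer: $\left(32 + i \sqrt{3}\right)^{2} \approx 1021.0 + 110.85 i$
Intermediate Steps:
$F = i \sqrt{3}$ ($F = 1 \sqrt{-3} = 1 i \sqrt{3} = i \sqrt{3} \approx 1.732 i$)
$E{\left(M \right)} = i \sqrt{3}$
$\left(32 + E{\left(12 \right)}\right)^{2} = \left(32 + i \sqrt{3}\right)^{2}$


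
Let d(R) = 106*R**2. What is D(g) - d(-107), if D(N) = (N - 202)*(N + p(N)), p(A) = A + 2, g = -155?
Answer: -1103638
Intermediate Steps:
p(A) = 2 + A
D(N) = (-202 + N)*(2 + 2*N) (D(N) = (N - 202)*(N + (2 + N)) = (-202 + N)*(2 + 2*N))
D(g) - d(-107) = (-404 - 402*(-155) + 2*(-155)**2) - 106*(-107)**2 = (-404 + 62310 + 2*24025) - 106*11449 = (-404 + 62310 + 48050) - 1*1213594 = 109956 - 1213594 = -1103638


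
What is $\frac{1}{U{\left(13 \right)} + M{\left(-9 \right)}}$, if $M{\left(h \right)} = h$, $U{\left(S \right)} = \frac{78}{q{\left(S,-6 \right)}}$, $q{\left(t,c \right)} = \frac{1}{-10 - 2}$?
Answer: $- \frac{1}{945} \approx -0.0010582$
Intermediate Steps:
$q{\left(t,c \right)} = - \frac{1}{12}$ ($q{\left(t,c \right)} = \frac{1}{-12} = - \frac{1}{12}$)
$U{\left(S \right)} = -936$ ($U{\left(S \right)} = \frac{78}{- \frac{1}{12}} = 78 \left(-12\right) = -936$)
$\frac{1}{U{\left(13 \right)} + M{\left(-9 \right)}} = \frac{1}{-936 - 9} = \frac{1}{-945} = - \frac{1}{945}$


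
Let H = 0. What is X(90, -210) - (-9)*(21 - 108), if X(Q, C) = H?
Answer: -783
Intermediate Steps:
X(Q, C) = 0
X(90, -210) - (-9)*(21 - 108) = 0 - (-9)*(21 - 108) = 0 - (-9)*(-87) = 0 - 1*783 = 0 - 783 = -783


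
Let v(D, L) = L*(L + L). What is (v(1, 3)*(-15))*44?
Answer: -11880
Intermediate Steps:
v(D, L) = 2*L**2 (v(D, L) = L*(2*L) = 2*L**2)
(v(1, 3)*(-15))*44 = ((2*3**2)*(-15))*44 = ((2*9)*(-15))*44 = (18*(-15))*44 = -270*44 = -11880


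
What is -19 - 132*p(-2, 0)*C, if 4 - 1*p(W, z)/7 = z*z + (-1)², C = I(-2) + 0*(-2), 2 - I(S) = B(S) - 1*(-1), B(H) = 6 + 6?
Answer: 30473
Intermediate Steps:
B(H) = 12
I(S) = -11 (I(S) = 2 - (12 - 1*(-1)) = 2 - (12 + 1) = 2 - 1*13 = 2 - 13 = -11)
C = -11 (C = -11 + 0*(-2) = -11 + 0 = -11)
p(W, z) = 21 - 7*z² (p(W, z) = 28 - 7*(z*z + (-1)²) = 28 - 7*(z² + 1) = 28 - 7*(1 + z²) = 28 + (-7 - 7*z²) = 21 - 7*z²)
-19 - 132*p(-2, 0)*C = -19 - 132*(21 - 7*0²)*(-11) = -19 - 132*(21 - 7*0)*(-11) = -19 - 132*(21 + 0)*(-11) = -19 - 2772*(-11) = -19 - 132*(-231) = -19 + 30492 = 30473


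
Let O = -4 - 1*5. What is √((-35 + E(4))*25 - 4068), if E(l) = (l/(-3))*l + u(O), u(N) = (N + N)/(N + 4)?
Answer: I*√44877/3 ≈ 70.614*I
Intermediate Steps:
O = -9 (O = -4 - 5 = -9)
u(N) = 2*N/(4 + N) (u(N) = (2*N)/(4 + N) = 2*N/(4 + N))
E(l) = 18/5 - l²/3 (E(l) = (l/(-3))*l + 2*(-9)/(4 - 9) = (l*(-⅓))*l + 2*(-9)/(-5) = (-l/3)*l + 2*(-9)*(-⅕) = -l²/3 + 18/5 = 18/5 - l²/3)
√((-35 + E(4))*25 - 4068) = √((-35 + (18/5 - ⅓*4²))*25 - 4068) = √((-35 + (18/5 - ⅓*16))*25 - 4068) = √((-35 + (18/5 - 16/3))*25 - 4068) = √((-35 - 26/15)*25 - 4068) = √(-551/15*25 - 4068) = √(-2755/3 - 4068) = √(-14959/3) = I*√44877/3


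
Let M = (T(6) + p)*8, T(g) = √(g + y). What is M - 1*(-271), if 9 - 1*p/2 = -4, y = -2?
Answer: 495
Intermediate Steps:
p = 26 (p = 18 - 2*(-4) = 18 + 8 = 26)
T(g) = √(-2 + g) (T(g) = √(g - 2) = √(-2 + g))
M = 224 (M = (√(-2 + 6) + 26)*8 = (√4 + 26)*8 = (2 + 26)*8 = 28*8 = 224)
M - 1*(-271) = 224 - 1*(-271) = 224 + 271 = 495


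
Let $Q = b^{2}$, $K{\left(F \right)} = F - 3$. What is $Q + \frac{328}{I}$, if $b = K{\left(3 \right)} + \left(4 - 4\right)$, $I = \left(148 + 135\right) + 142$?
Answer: $\frac{328}{425} \approx 0.77176$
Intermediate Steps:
$K{\left(F \right)} = -3 + F$
$I = 425$ ($I = 283 + 142 = 425$)
$b = 0$ ($b = \left(-3 + 3\right) + \left(4 - 4\right) = 0 + 0 = 0$)
$Q = 0$ ($Q = 0^{2} = 0$)
$Q + \frac{328}{I} = 0 + \frac{328}{425} = \frac{328}{425}$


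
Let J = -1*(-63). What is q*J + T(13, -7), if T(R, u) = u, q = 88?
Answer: 5537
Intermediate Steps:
J = 63
q*J + T(13, -7) = 88*63 - 7 = 5544 - 7 = 5537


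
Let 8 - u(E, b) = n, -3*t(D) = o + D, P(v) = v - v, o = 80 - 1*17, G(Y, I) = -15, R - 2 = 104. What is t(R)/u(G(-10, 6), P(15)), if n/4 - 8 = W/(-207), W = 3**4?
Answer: 3887/1548 ≈ 2.5110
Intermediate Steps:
R = 106 (R = 2 + 104 = 106)
W = 81
o = 63 (o = 80 - 17 = 63)
P(v) = 0
t(D) = -21 - D/3 (t(D) = -(63 + D)/3 = -21 - D/3)
n = 700/23 (n = 32 + 4*(81/(-207)) = 32 + 4*(81*(-1/207)) = 32 + 4*(-9/23) = 32 - 36/23 = 700/23 ≈ 30.435)
u(E, b) = -516/23 (u(E, b) = 8 - 1*700/23 = 8 - 700/23 = -516/23)
t(R)/u(G(-10, 6), P(15)) = (-21 - 1/3*106)/(-516/23) = (-21 - 106/3)*(-23/516) = -169/3*(-23/516) = 3887/1548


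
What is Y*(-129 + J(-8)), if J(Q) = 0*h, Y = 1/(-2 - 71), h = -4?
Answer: 129/73 ≈ 1.7671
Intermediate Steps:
Y = -1/73 (Y = 1/(-73) = -1/73 ≈ -0.013699)
J(Q) = 0 (J(Q) = 0*(-4) = 0)
Y*(-129 + J(-8)) = -(-129 + 0)/73 = -1/73*(-129) = 129/73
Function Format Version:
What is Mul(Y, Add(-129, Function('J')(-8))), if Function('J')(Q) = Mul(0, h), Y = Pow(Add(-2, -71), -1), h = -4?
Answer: Rational(129, 73) ≈ 1.7671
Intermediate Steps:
Y = Rational(-1, 73) (Y = Pow(-73, -1) = Rational(-1, 73) ≈ -0.013699)
Function('J')(Q) = 0 (Function('J')(Q) = Mul(0, -4) = 0)
Mul(Y, Add(-129, Function('J')(-8))) = Mul(Rational(-1, 73), Add(-129, 0)) = Mul(Rational(-1, 73), -129) = Rational(129, 73)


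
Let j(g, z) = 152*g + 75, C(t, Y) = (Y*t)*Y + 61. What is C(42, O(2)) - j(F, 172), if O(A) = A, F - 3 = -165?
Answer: 24778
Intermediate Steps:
F = -162 (F = 3 - 165 = -162)
C(t, Y) = 61 + t*Y² (C(t, Y) = t*Y² + 61 = 61 + t*Y²)
j(g, z) = 75 + 152*g
C(42, O(2)) - j(F, 172) = (61 + 42*2²) - (75 + 152*(-162)) = (61 + 42*4) - (75 - 24624) = (61 + 168) - 1*(-24549) = 229 + 24549 = 24778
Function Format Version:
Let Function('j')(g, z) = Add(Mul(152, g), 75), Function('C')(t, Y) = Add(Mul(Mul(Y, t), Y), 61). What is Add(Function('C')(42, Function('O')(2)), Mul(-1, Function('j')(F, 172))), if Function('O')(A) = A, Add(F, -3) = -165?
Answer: 24778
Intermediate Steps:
F = -162 (F = Add(3, -165) = -162)
Function('C')(t, Y) = Add(61, Mul(t, Pow(Y, 2))) (Function('C')(t, Y) = Add(Mul(t, Pow(Y, 2)), 61) = Add(61, Mul(t, Pow(Y, 2))))
Function('j')(g, z) = Add(75, Mul(152, g))
Add(Function('C')(42, Function('O')(2)), Mul(-1, Function('j')(F, 172))) = Add(Add(61, Mul(42, Pow(2, 2))), Mul(-1, Add(75, Mul(152, -162)))) = Add(Add(61, Mul(42, 4)), Mul(-1, Add(75, -24624))) = Add(Add(61, 168), Mul(-1, -24549)) = Add(229, 24549) = 24778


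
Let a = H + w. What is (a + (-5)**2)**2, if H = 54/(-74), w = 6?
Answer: 1254400/1369 ≈ 916.29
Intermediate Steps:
H = -27/37 (H = 54*(-1/74) = -27/37 ≈ -0.72973)
a = 195/37 (a = -27/37 + 6 = 195/37 ≈ 5.2703)
(a + (-5)**2)**2 = (195/37 + (-5)**2)**2 = (195/37 + 25)**2 = (1120/37)**2 = 1254400/1369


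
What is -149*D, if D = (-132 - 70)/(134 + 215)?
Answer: 30098/349 ≈ 86.241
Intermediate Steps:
D = -202/349 ≈ -0.57880
-149*D = -149*(-202/349) = 30098/349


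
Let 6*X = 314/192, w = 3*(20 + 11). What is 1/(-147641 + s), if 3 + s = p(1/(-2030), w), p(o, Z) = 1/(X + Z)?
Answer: -53725/7932173324 ≈ -6.7731e-6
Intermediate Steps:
w = 93 (w = 3*31 = 93)
X = 157/576 (X = (314/192)/6 = (314*(1/192))/6 = (⅙)*(157/96) = 157/576 ≈ 0.27257)
p(o, Z) = 1/(157/576 + Z)
s = -160599/53725 (s = -3 + 576/(157 + 576*93) = -3 + 576/(157 + 53568) = -3 + 576/53725 = -160599/53725 ≈ -2.9893)
1/(-147641 + s) = 1/(-147641 - 160599/53725) = 1/(-7932173324/53725) = -53725/7932173324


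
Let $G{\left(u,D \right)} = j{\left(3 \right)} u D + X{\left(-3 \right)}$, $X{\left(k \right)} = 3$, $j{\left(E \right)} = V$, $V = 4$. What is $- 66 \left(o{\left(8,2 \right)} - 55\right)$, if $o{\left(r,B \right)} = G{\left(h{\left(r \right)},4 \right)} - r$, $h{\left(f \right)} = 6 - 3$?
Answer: $792$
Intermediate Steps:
$h{\left(f \right)} = 3$ ($h{\left(f \right)} = 6 - 3 = 3$)
$j{\left(E \right)} = 4$
$G{\left(u,D \right)} = 3 + 4 D u$ ($G{\left(u,D \right)} = 4 u D + 3 = 4 D u + 3 = 3 + 4 D u$)
$o{\left(r,B \right)} = 51 - r$ ($o{\left(r,B \right)} = \left(3 + 4 \cdot 4 \cdot 3\right) - r = \left(3 + 48\right) - r = 51 - r$)
$- 66 \left(o{\left(8,2 \right)} - 55\right) = - 66 \left(\left(51 - 8\right) - 55\right) = - 66 \left(43 - 55\right) = \left(-66\right) \left(-12\right) = 792$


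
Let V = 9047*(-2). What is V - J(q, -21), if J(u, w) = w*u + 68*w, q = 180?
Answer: -12886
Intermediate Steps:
J(u, w) = 68*w + u*w (J(u, w) = u*w + 68*w = 68*w + u*w)
V = -18094
V - J(q, -21) = -18094 - (-21)*(68 + 180) = -18094 - (-21)*248 = -18094 - 1*(-5208) = -18094 + 5208 = -12886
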